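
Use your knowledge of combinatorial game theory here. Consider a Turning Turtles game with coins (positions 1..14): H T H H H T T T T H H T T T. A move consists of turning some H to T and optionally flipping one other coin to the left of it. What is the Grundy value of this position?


Coins: H T H H H T T T T H H T T T
Key fact: a single head at position k behaves exactly like a Nim heap of size k (turning it to T and optionally flipping a coin at j < k corresponds to moving the heap from k to j, or to 0), and heads combine as a disjunctive sum (two heads at the same place would cancel, matching j XOR j = 0). So the Nim-value is the XOR of the 1-indexed positions of the heads.
Face-up positions (1-indexed): [1, 3, 4, 5, 10, 11]
XOR 0 with 1: 0 XOR 1 = 1
XOR 1 with 3: 1 XOR 3 = 2
XOR 2 with 4: 2 XOR 4 = 6
XOR 6 with 5: 6 XOR 5 = 3
XOR 3 with 10: 3 XOR 10 = 9
XOR 9 with 11: 9 XOR 11 = 2
Nim-value = 2

2


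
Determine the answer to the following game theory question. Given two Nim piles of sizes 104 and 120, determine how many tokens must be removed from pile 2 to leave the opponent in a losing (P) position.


Piles: 104 and 120
Current XOR: 104 XOR 120 = 16 (non-zero, so this is an N-position).
To make the XOR zero, we need to find a move that balances the piles.
For pile 2 (size 120): target = 120 XOR 16 = 104
We reduce pile 2 from 120 to 104.
Tokens removed: 120 - 104 = 16
Verification: 104 XOR 104 = 0

16


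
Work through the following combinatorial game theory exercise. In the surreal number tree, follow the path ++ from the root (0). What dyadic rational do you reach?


Sign expansion: ++
Rule: track bounds (lo, hi), initially (-inf, +inf). On '+', the current value becomes lo and we move to the simplest number in (value, hi): value + 1 if hi = +inf, otherwise the midpoint (value + hi)/2. On '-', the current value becomes hi and we move to value - 1 if lo = -inf, otherwise the midpoint (lo + value)/2.
Start at 0.
Step 1: sign = +, move right. Bounds: (0, +inf). Value = 1
Step 2: sign = +, move right. Bounds: (1, +inf). Value = 2
The surreal number with sign expansion ++ is 2.

2


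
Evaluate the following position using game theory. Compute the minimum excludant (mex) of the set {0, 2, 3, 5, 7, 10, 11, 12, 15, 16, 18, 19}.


Set = {0, 2, 3, 5, 7, 10, 11, 12, 15, 16, 18, 19}
0 is in the set.
1 is NOT in the set. This is the mex.
mex = 1

1


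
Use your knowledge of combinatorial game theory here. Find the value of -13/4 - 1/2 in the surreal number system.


x = -13/4, y = 1/2
Converting to common denominator: 4
x = -13/4, y = 2/4
x - y = -13/4 - 1/2 = -15/4

-15/4


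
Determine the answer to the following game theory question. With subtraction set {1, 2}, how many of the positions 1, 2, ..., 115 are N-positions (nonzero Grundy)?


Subtraction set S = {1, 2}, so G(n) = n mod 3.
G(n) = 0 when n is a multiple of 3.
Multiples of 3 in [1, 115]: 38
N-positions (nonzero Grundy) = 115 - 38 = 77

77


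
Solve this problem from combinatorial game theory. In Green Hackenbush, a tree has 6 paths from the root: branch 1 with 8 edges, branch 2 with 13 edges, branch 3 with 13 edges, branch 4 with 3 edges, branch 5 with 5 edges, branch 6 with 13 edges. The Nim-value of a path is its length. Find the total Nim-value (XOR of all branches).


The tree has 6 branches from the ground vertex.
In Green Hackenbush, the Nim-value of a simple path of length k is k.
Branch 1: length 8, Nim-value = 8
Branch 2: length 13, Nim-value = 13
Branch 3: length 13, Nim-value = 13
Branch 4: length 3, Nim-value = 3
Branch 5: length 5, Nim-value = 5
Branch 6: length 13, Nim-value = 13
Total Nim-value = XOR of all branch values:
0 XOR 8 = 8
8 XOR 13 = 5
5 XOR 13 = 8
8 XOR 3 = 11
11 XOR 5 = 14
14 XOR 13 = 3
Nim-value of the tree = 3

3


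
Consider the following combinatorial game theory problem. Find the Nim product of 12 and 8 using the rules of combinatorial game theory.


Nim multiplication is bilinear over XOR: (u XOR v) * w = (u*w) XOR (v*w).
So we split each operand into its bit components and XOR the pairwise Nim products.
12 = 4 + 8 (as XOR of powers of 2).
8 = 8 (as XOR of powers of 2).
Using the standard Nim-product table on single bits:
  2*2 = 3,   2*4 = 8,   2*8 = 12,
  4*4 = 6,   4*8 = 11,  8*8 = 13,
and  1*x = x (identity), k*l = l*k (commutative).
Pairwise Nim products:
  4 * 8 = 11
  8 * 8 = 13
XOR them: 11 XOR 13 = 6.
Result: 12 * 8 = 6 (in Nim).

6


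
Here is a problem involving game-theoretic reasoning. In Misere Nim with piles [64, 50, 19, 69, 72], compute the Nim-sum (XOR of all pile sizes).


We need the XOR (exclusive or) of all pile sizes.
After XOR-ing pile 1 (size 64): 0 XOR 64 = 64
After XOR-ing pile 2 (size 50): 64 XOR 50 = 114
After XOR-ing pile 3 (size 19): 114 XOR 19 = 97
After XOR-ing pile 4 (size 69): 97 XOR 69 = 36
After XOR-ing pile 5 (size 72): 36 XOR 72 = 108
The Nim-value of this position is 108.

108


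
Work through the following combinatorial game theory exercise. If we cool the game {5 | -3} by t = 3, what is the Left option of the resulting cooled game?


Original game: {5 | -3} (a switch {a | b} with a > b).
Cooling by t (for t below the temperature (a - b)/2 = 4) taxes each move by t: {a | b} cooled by t is {a - t | b + t}.
Cooling amount: t = 3
Cooled Left option: 5 - 3 = 2
Cooled Right option: -3 + 3 = 0
Cooled game: {2 | 0}
Left option = 2

2


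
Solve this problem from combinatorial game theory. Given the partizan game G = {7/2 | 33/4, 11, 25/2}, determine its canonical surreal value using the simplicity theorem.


Left options: {7/2}, max = 7/2
Right options: {33/4, 11, 25/2}, min = 33/4
All options are numbers and max(Left) < min(Right), so by the simplicity theorem the value is the simplest (earliest-born) number strictly between 7/2 and 33/4.
Integers 4 through 8 all lie strictly between 7/2 and 33/4.
Among integers, the simplest (lowest birthday = smallest |n|; 0 is born on day 0, +-n on day n) is 4.
No non-integer in the interval can be simpler: if x is a non-integer in the interval, then floor(x) or ceil(x) also lies in the interval (the interval contains an integer), and both are proper prefixes of x's sign expansion, i.e. born earlier. So the game value is 4.
Game value = 4

4


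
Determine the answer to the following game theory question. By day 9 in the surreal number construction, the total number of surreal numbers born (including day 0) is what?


Day 0: {|} = 0 is born. Count = 1.
Day n: the number of surreal numbers born by day n is 2^(n+1) - 1.
By day 0: 2^1 - 1 = 1
By day 1: 2^2 - 1 = 3
By day 2: 2^3 - 1 = 7
By day 3: 2^4 - 1 = 15
By day 4: 2^5 - 1 = 31
By day 5: 2^6 - 1 = 63
By day 6: 2^7 - 1 = 127
By day 7: 2^8 - 1 = 255
By day 8: 2^9 - 1 = 511
By day 9: 2^10 - 1 = 1023
By day 9: 1023 surreal numbers.

1023


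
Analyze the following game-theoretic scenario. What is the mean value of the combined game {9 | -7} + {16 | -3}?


G1 = {9 | -7}, G2 = {16 | -3}
Each is a switch {a | b} with numbers a > b; its mean value is (a + b)/2, and mean value is additive over game sums: m(G1 + G2) = m(G1) + m(G2).
Mean of G1 = (9 + (-7))/2 = 2/2 = 1
Mean of G2 = (16 + (-3))/2 = 13/2 = 13/2
Mean of G1 + G2 = 1 + 13/2 = 15/2

15/2


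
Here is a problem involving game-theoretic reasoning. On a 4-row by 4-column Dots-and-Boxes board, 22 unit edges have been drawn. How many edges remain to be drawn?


Grid: 4 x 4 boxes, i.e. 5 rows and 5 columns of dots.
Horizontal edges: (rows + 1) * cols = 5 * 4 = 20
Vertical edges: rows * (cols + 1) = 4 * 5 = 20
Total edges: 20 + 20 = 40
Edges drawn: 22
Remaining: 40 - 22 = 18

18


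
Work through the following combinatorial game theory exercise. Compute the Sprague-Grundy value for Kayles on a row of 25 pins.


Kayles: a move removes 1 or 2 adjacent pins from a contiguous row.
Removing pins from a row of k leaves two independent rows (a, b) with a + b = k - 1 (one pin) or a + b = k - 2 (two pins); an end removal gives a = 0.
By Sprague-Grundy, G(k) = mex{ G(a) XOR G(b) } over all these splits. G(0) = 0.
G(1): splits (0,0):0^0=0 -> mex({0}) = 1
G(2): splits (0,1):0^1=1 (0,0):0^0=0 -> mex({0, 1}) = 2
G(3): splits (0,2):0^2=2 (1,1):1^1=0 (0,1):0^1=1 -> mex({0, 1, 2}) = 3
G(4): splits (0,3):0^3=3 (1,2):1^2=3 (0,2):0^2=2 (1,1):1^1=0 -> mex({0, 2, 3}) = 1
G(5): splits (0,4):0^1=1 (1,3):1^3=2 (2,2):2^2=0 (0,3):0^3=3 (1,2):1^2=3 -> mex({0, 1, 2, 3}) = 4
G(6) = mex({0, 1, 2, 4}) = 3
G(7) = mex({0, 1, 3, 4, 5}) = 2
G(8) = mex({0, 2, 3, 5, 6}) = 1
G(9) = mex({0, 1, 2, 3, 6, 7}) = 4
G(10) = mex({0, 1, 3, 4, 5, 7}) = 2
G(11) = mex({0, 1, 2, 3, 4, 5}) = 6
G(12) = mex({0, 1, 2, 3, 5, 6, 7}) = 4
G(13) = mex({0, 2, 3, 4, 6, 7}) = 1
G(14) = mex({0, 1, 4, 5, 6, 7}) = 2
G(15) = mex({0, 1, 2, 3, 4, 5, 6}) = 7
G(16) = mex({0, 2, 3, 5, 6, 7}) = 1
G(17) = mex({0, 1, 2, 3, 5, 6, 7}) = 4
G(18) = mex({0, 1, 2, 4, 5, 6}) = 3
G(19) = mex({0, 1, 3, 4, 5, 7}) = 2
G(20) = mex({0, 2, 3, 4, 5, 6, 7}) = 1
G(21) = mex({0, 1, 2, 3, 5, 6, 7}) = 4
G(22) = mex({0, 1, 2, 3, 4, 5, 7}) = 6
G(23) = mex({0, 1, 2, 3, 4, 5, 6}) = 7
G(24) = mex({0, 1, 2, 3, 5, 6, 7}) = 4
G(25) = mex({0, 2, 3, 4, 6, 7}) = 1
Therefore G(25) = 1.

1


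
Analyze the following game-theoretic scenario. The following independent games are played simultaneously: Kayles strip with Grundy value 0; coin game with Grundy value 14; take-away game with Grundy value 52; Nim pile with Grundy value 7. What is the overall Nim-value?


By the Sprague-Grundy theorem, the Grundy value of a sum of games is the XOR of individual Grundy values.
Kayles strip: Grundy value = 0. Running XOR: 0 XOR 0 = 0
coin game: Grundy value = 14. Running XOR: 0 XOR 14 = 14
take-away game: Grundy value = 52. Running XOR: 14 XOR 52 = 58
Nim pile: Grundy value = 7. Running XOR: 58 XOR 7 = 61
The combined Grundy value is 61.

61


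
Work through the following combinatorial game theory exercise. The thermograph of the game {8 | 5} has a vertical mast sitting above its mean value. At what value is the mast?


Game = {8 | 5}, a switch {a | b} with numbers a > b.
Its thermograph has left wall a - t and right wall b + t, which meet at t = (a - b)/2, where both equal (a + b)/2. So the mast (mean value) is at (a + b)/2.
Mean = (8 + (5))/2 = 13/2 = 13/2

13/2


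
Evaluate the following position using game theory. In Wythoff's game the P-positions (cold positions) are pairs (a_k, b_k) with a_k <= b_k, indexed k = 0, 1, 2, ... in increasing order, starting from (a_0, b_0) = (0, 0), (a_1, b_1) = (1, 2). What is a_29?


By Wythoff's theorem, a_k = floor(k * phi) and b_k = floor(k * phi^2) = a_k + k, where phi = (1 + sqrt(5))/2 is the golden ratio.
phi = (1 + sqrt(5))/2 = 1.618034
k = 29
k * phi = 29 * 1.618034 = 46.922986
a_29 = floor(k * phi) = 46

46


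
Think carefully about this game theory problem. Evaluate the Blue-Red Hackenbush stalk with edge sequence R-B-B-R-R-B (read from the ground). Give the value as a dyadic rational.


Edges (from ground): R-B-B-R-R-B
By Berlekamp's sign-expansion rule, a Blue-Red Hackenbush stalk has the value of the surreal number whose sign sequence is the edge sequence with B -> + and R -> -.
Sign sequence: -++--+
Trace the sign expansion in the surreal number tree, starting from 0:
Edge 1: R (sign -) -> bounds (-inf, 0), value = -1
Edge 2: B (sign +) -> bounds (-1, 0), value = -1/2
Edge 3: B (sign +) -> bounds (-1/2, 0), value = -1/4
Edge 4: R (sign -) -> bounds (-1/2, -1/4), value = -3/8
Edge 5: R (sign -) -> bounds (-1/2, -3/8), value = -7/16
Edge 6: B (sign +) -> bounds (-7/16, -3/8), value = -13/32
Game value = -13/32

-13/32


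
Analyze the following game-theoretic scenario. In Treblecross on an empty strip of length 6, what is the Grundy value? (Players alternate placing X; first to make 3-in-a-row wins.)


Treblecross: place X on empty cells; 3-in-a-row wins.
Playing within two cells of an existing X lets the opponent win at once, so sensible play treats the cells i-2..i+2 around each X as dead. The player left with no safe cell loses, so this is a normal-play take-away game on strips of safe cells.
Placing X at cell i (0-indexed) of a strip of k safe cells leaves independent strips of sizes max(0, i-2) and max(0, k-i-3). Hence G(k) = mex{ G(max(0,i-2)) XOR G(max(0,k-i-3)) : 0 <= i < k }, with G(0) = 0.
G(1): splits (0,0):0^0=0 -> mex({0}) = 1
G(2): splits (0,0):0^0=0 -> mex({0}) = 1
G(3): splits (0,0):0^0=0 -> mex({0}) = 1
G(4): splits (0,1):0^1=1 (0,0):0^0=0 -> mex({0, 1}) = 2
G(5): splits (0,2):0^1=1 (0,1):0^1=1 (0,0):0^0=0 -> mex({0, 1}) = 2
G(6) = mex({1}) = 0
Therefore G(6) = 0.

0


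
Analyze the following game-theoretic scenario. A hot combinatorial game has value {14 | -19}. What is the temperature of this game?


The game is {14 | -19}, a switch {a | b} with numbers a > b.
Cooling {a | b} by t gives {a - t | b + t}, which stops being hot when a - t = b + t, i.e. at t = (a - b)/2. So the temperature of a switch is (a - b)/2.
Temperature = (Left option - Right option) / 2
= (14 - (-19)) / 2
= 33 / 2
= 33/2

33/2


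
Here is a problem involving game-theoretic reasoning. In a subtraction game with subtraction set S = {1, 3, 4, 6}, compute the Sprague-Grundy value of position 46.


The subtraction set is S = {1, 3, 4, 6}.
G(k) = mex{ G(k - s) : s in S, s <= k }. We compute iteratively: G(0) = 0.
G(1) = mex({0}) = 1
G(2) = mex({1}) = 0
G(3) = mex({0}) = 1
G(4) = mex({0, 1}) = 2
G(5) = mex({0, 1, 2}) = 3
G(6) = mex({0, 1, 3}) = 2
G(7) = mex({1, 2}) = 0
G(8) = mex({0, 2, 3}) = 1
G(9) = mex({1, 2, 3}) = 0
G(10) = mex({0, 2}) = 1
G(11) = mex({0, 1, 3}) = 2
G(12) = mex({0, 1, 2}) = 3
Observe that G(7)..G(12) = 0, 1, 0, 1, 2, 3 repeats G(0)..G(5) = 0, 1, 0, 1, 2, 3.
For k >= max(S) = 6, G(k) is determined by the previous 6 values G(k-6)..G(k-1); a window of 6 consecutive values has recurred shifted by 7, so by induction G(k + 7) = G(k) for all k >= 0: the sequence is periodic from the start with period 7.
One period: G(0..6) = 0, 1, 0, 1, 2, 3, 2.
46 mod 7 = 4, so G(46) = G(4) = 2.

2


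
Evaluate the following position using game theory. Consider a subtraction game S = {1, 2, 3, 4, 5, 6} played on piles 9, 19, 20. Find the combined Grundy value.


Subtraction set: {1, 2, 3, 4, 5, 6}
For this subtraction set, G(n) = n mod 7 (period = max + 1 = 7).
Pile 1 (size 9): G(9) = 9 mod 7 = 2
Pile 2 (size 19): G(19) = 19 mod 7 = 5
Pile 3 (size 20): G(20) = 20 mod 7 = 6
Total Grundy value = XOR of all: 2 XOR 5 XOR 6 = 1

1


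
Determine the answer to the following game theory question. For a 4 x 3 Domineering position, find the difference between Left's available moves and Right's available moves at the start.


Board is 4 x 3 (rows x cols).
Left (vertical) placements: (rows-1) * cols = 3 * 3 = 9
Right (horizontal) placements: rows * (cols-1) = 4 * 2 = 8
Advantage = Left - Right = 9 - 8 = 1

1


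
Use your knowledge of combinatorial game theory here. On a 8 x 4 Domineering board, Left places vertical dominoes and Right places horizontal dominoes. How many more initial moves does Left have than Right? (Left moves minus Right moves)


Board is 8 x 4 (rows x cols).
Left (vertical) placements: (rows-1) * cols = 7 * 4 = 28
Right (horizontal) placements: rows * (cols-1) = 8 * 3 = 24
Advantage = Left - Right = 28 - 24 = 4

4


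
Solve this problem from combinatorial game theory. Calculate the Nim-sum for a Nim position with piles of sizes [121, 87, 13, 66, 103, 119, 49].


We need the XOR (exclusive or) of all pile sizes.
After XOR-ing pile 1 (size 121): 0 XOR 121 = 121
After XOR-ing pile 2 (size 87): 121 XOR 87 = 46
After XOR-ing pile 3 (size 13): 46 XOR 13 = 35
After XOR-ing pile 4 (size 66): 35 XOR 66 = 97
After XOR-ing pile 5 (size 103): 97 XOR 103 = 6
After XOR-ing pile 6 (size 119): 6 XOR 119 = 113
After XOR-ing pile 7 (size 49): 113 XOR 49 = 64
The Nim-value of this position is 64.

64


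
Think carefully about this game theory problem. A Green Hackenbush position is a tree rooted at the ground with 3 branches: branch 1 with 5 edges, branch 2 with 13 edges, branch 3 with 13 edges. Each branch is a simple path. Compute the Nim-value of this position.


The tree has 3 branches from the ground vertex.
In Green Hackenbush, the Nim-value of a simple path of length k is k.
Branch 1: length 5, Nim-value = 5
Branch 2: length 13, Nim-value = 13
Branch 3: length 13, Nim-value = 13
Total Nim-value = XOR of all branch values:
0 XOR 5 = 5
5 XOR 13 = 8
8 XOR 13 = 5
Nim-value of the tree = 5

5


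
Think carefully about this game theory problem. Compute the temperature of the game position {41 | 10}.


The game is {41 | 10}, a switch {a | b} with numbers a > b.
Cooling {a | b} by t gives {a - t | b + t}, which stops being hot when a - t = b + t, i.e. at t = (a - b)/2. So the temperature of a switch is (a - b)/2.
Temperature = (Left option - Right option) / 2
= (41 - (10)) / 2
= 31 / 2
= 31/2

31/2


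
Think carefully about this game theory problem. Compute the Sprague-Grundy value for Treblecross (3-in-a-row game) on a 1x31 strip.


Treblecross: place X on empty cells; 3-in-a-row wins.
Playing within two cells of an existing X lets the opponent win at once, so sensible play treats the cells i-2..i+2 around each X as dead. The player left with no safe cell loses, so this is a normal-play take-away game on strips of safe cells.
Placing X at cell i (0-indexed) of a strip of k safe cells leaves independent strips of sizes max(0, i-2) and max(0, k-i-3). Hence G(k) = mex{ G(max(0,i-2)) XOR G(max(0,k-i-3)) : 0 <= i < k }, with G(0) = 0.
G(1): splits (0,0):0^0=0 -> mex({0}) = 1
G(2): splits (0,0):0^0=0 -> mex({0}) = 1
G(3): splits (0,0):0^0=0 -> mex({0}) = 1
G(4): splits (0,1):0^1=1 (0,0):0^0=0 -> mex({0, 1}) = 2
G(5): splits (0,2):0^1=1 (0,1):0^1=1 (0,0):0^0=0 -> mex({0, 1}) = 2
G(6) = mex({1}) = 0
G(7) = mex({0, 1, 2}) = 3
G(8) = mex({0, 1, 2}) = 3
G(9) = mex({0, 2}) = 1
G(10) = mex({0, 2, 3}) = 1
G(11) = mex({0, 3}) = 1
G(12) = mex({1, 3}) = 0
G(13) = mex({0, 1, 2, 3}) = 4
G(14) = mex({0, 1, 2}) = 3
G(15) = mex({0, 1, 2}) = 3
G(16) = mex({0, 1, 2, 4}) = 3
G(17) = mex({0, 1, 3, 4}) = 2
G(18) = mex({0, 1, 3, 4}) = 2
G(19) = mex({0, 1, 3, 5}) = 2
G(20) = mex({0, 1, 2, 3, 5}) = 4
G(21) = mex({0, 1, 2, 3, 5}) = 4
G(22) = mex({1, 2, 6}) = 0
G(23) = mex({0, 1, 2, 3, 4, 6}) = 5
G(24) = mex({0, 1, 2, 3, 4}) = 5
G(25) = mex({0, 1, 3, 4, 7}) = 2
G(26) = mex({0, 1, 3, 4, 5, 7}) = 2
G(27) = mex({0, 1, 3, 5}) = 2
G(28) = mex({0, 1, 2, 5}) = 3
G(29) = mex({0, 1, 2, 4, 5, 6}) = 3
G(30) = mex({1, 2, 4, 6}) = 0
G(31) = mex({0, 1, 2, 3, 4, 6}) = 5
Therefore G(31) = 5.

5


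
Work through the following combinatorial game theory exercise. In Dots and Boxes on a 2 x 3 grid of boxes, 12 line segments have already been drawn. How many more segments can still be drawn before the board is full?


Grid: 2 x 3 boxes, i.e. 3 rows and 4 columns of dots.
Horizontal edges: (rows + 1) * cols = 3 * 3 = 9
Vertical edges: rows * (cols + 1) = 2 * 4 = 8
Total edges: 9 + 8 = 17
Edges drawn: 12
Remaining: 17 - 12 = 5

5


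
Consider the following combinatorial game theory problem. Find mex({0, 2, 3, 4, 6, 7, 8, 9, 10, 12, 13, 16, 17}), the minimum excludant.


Set = {0, 2, 3, 4, 6, 7, 8, 9, 10, 12, 13, 16, 17}
0 is in the set.
1 is NOT in the set. This is the mex.
mex = 1

1


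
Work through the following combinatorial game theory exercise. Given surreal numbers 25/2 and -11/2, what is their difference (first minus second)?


x = 25/2, y = -11/2
Converting to common denominator: 2
x = 25/2, y = -11/2
x - y = 25/2 - -11/2 = 18

18


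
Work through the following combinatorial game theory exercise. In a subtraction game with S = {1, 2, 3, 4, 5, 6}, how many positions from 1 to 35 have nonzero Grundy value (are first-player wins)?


Subtraction set S = {1, 2, 3, 4, 5, 6}, so G(n) = n mod 7.
G(n) = 0 when n is a multiple of 7.
Multiples of 7 in [1, 35]: 5
N-positions (nonzero Grundy) = 35 - 5 = 30

30


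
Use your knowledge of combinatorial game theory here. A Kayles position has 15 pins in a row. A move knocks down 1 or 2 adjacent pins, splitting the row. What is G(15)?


Kayles: a move removes 1 or 2 adjacent pins from a contiguous row.
Removing pins from a row of k leaves two independent rows (a, b) with a + b = k - 1 (one pin) or a + b = k - 2 (two pins); an end removal gives a = 0.
By Sprague-Grundy, G(k) = mex{ G(a) XOR G(b) } over all these splits. G(0) = 0.
G(1): splits (0,0):0^0=0 -> mex({0}) = 1
G(2): splits (0,1):0^1=1 (0,0):0^0=0 -> mex({0, 1}) = 2
G(3): splits (0,2):0^2=2 (1,1):1^1=0 (0,1):0^1=1 -> mex({0, 1, 2}) = 3
G(4): splits (0,3):0^3=3 (1,2):1^2=3 (0,2):0^2=2 (1,1):1^1=0 -> mex({0, 2, 3}) = 1
G(5): splits (0,4):0^1=1 (1,3):1^3=2 (2,2):2^2=0 (0,3):0^3=3 (1,2):1^2=3 -> mex({0, 1, 2, 3}) = 4
G(6) = mex({0, 1, 2, 4}) = 3
G(7) = mex({0, 1, 3, 4, 5}) = 2
G(8) = mex({0, 2, 3, 5, 6}) = 1
G(9) = mex({0, 1, 2, 3, 6, 7}) = 4
G(10) = mex({0, 1, 3, 4, 5, 7}) = 2
G(11) = mex({0, 1, 2, 3, 4, 5}) = 6
G(12) = mex({0, 1, 2, 3, 5, 6, 7}) = 4
G(13) = mex({0, 2, 3, 4, 6, 7}) = 1
G(14) = mex({0, 1, 4, 5, 6, 7}) = 2
G(15) = mex({0, 1, 2, 3, 4, 5, 6}) = 7
Therefore G(15) = 7.

7


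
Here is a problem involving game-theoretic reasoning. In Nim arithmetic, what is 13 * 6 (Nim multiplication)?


Nim multiplication is bilinear over XOR: (u XOR v) * w = (u*w) XOR (v*w).
So we split each operand into its bit components and XOR the pairwise Nim products.
13 = 1 + 4 + 8 (as XOR of powers of 2).
6 = 2 + 4 (as XOR of powers of 2).
Using the standard Nim-product table on single bits:
  2*2 = 3,   2*4 = 8,   2*8 = 12,
  4*4 = 6,   4*8 = 11,  8*8 = 13,
and  1*x = x (identity), k*l = l*k (commutative).
Pairwise Nim products:
  1 * 2 = 2
  1 * 4 = 4
  4 * 2 = 8
  4 * 4 = 6
  8 * 2 = 12
  8 * 4 = 11
XOR them: 2 XOR 4 XOR 8 XOR 6 XOR 12 XOR 11 = 15.
Result: 13 * 6 = 15 (in Nim).

15


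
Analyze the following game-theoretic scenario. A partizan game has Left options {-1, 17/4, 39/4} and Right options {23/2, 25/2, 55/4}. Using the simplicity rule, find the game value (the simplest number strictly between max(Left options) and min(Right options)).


Left options: {-1, 17/4, 39/4}, max = 39/4
Right options: {23/2, 25/2, 55/4}, min = 23/2
All options are numbers and max(Left) < min(Right), so by the simplicity theorem the value is the simplest (earliest-born) number strictly between 39/4 and 23/2.
Integers 10 through 11 all lie strictly between 39/4 and 23/2.
Among integers, the simplest (lowest birthday = smallest |n|; 0 is born on day 0, +-n on day n) is 10.
No non-integer in the interval can be simpler: if x is a non-integer in the interval, then floor(x) or ceil(x) also lies in the interval (the interval contains an integer), and both are proper prefixes of x's sign expansion, i.e. born earlier. So the game value is 10.
Game value = 10

10


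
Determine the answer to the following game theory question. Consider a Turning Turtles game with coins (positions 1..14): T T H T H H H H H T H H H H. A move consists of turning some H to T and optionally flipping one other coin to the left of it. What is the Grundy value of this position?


Coins: T T H T H H H H H T H H H H
Key fact: a single head at position k behaves exactly like a Nim heap of size k (turning it to T and optionally flipping a coin at j < k corresponds to moving the heap from k to j, or to 0), and heads combine as a disjunctive sum (two heads at the same place would cancel, matching j XOR j = 0). So the Nim-value is the XOR of the 1-indexed positions of the heads.
Face-up positions (1-indexed): [3, 5, 6, 7, 8, 9, 11, 12, 13, 14]
XOR 0 with 3: 0 XOR 3 = 3
XOR 3 with 5: 3 XOR 5 = 6
XOR 6 with 6: 6 XOR 6 = 0
XOR 0 with 7: 0 XOR 7 = 7
XOR 7 with 8: 7 XOR 8 = 15
XOR 15 with 9: 15 XOR 9 = 6
XOR 6 with 11: 6 XOR 11 = 13
XOR 13 with 12: 13 XOR 12 = 1
XOR 1 with 13: 1 XOR 13 = 12
XOR 12 with 14: 12 XOR 14 = 2
Nim-value = 2

2


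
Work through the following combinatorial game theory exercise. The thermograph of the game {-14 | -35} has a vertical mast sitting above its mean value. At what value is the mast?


Game = {-14 | -35}, a switch {a | b} with numbers a > b.
Its thermograph has left wall a - t and right wall b + t, which meet at t = (a - b)/2, where both equal (a + b)/2. So the mast (mean value) is at (a + b)/2.
Mean = (-14 + (-35))/2 = -49/2 = -49/2

-49/2


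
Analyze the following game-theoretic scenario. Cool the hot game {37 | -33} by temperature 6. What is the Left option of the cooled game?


Original game: {37 | -33} (a switch {a | b} with a > b).
Cooling by t (for t below the temperature (a - b)/2 = 35) taxes each move by t: {a | b} cooled by t is {a - t | b + t}.
Cooling amount: t = 6
Cooled Left option: 37 - 6 = 31
Cooled Right option: -33 + 6 = -27
Cooled game: {31 | -27}
Left option = 31

31


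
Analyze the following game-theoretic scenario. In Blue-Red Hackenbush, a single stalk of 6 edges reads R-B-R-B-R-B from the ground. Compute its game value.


Edges (from ground): R-B-R-B-R-B
By Berlekamp's sign-expansion rule, a Blue-Red Hackenbush stalk has the value of the surreal number whose sign sequence is the edge sequence with B -> + and R -> -.
Sign sequence: -+-+-+
Trace the sign expansion in the surreal number tree, starting from 0:
Edge 1: R (sign -) -> bounds (-inf, 0), value = -1
Edge 2: B (sign +) -> bounds (-1, 0), value = -1/2
Edge 3: R (sign -) -> bounds (-1, -1/2), value = -3/4
Edge 4: B (sign +) -> bounds (-3/4, -1/2), value = -5/8
Edge 5: R (sign -) -> bounds (-3/4, -5/8), value = -11/16
Edge 6: B (sign +) -> bounds (-11/16, -5/8), value = -21/32
Game value = -21/32

-21/32


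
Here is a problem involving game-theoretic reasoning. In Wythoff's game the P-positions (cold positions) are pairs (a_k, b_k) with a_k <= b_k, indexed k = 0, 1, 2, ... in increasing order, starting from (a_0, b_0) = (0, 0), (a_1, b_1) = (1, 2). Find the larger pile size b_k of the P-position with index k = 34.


By Wythoff's theorem, a_k = floor(k * phi) and b_k = floor(k * phi^2) = a_k + k, where phi = (1 + sqrt(5))/2 is the golden ratio.
phi = (1 + sqrt(5))/2 = 1.618034
phi^2 = phi + 1 = 2.618034
k = 34
k * phi^2 = 34 * 2.618034 = 89.013156
b_34 = floor(k * phi^2) = 89 (check: a_34 + k = 55 + 34 = 89)

89


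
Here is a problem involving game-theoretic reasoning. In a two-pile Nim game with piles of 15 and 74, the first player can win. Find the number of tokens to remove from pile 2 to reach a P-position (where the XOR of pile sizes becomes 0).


Piles: 15 and 74
Current XOR: 15 XOR 74 = 69 (non-zero, so this is an N-position).
To make the XOR zero, we need to find a move that balances the piles.
For pile 2 (size 74): target = 74 XOR 69 = 15
We reduce pile 2 from 74 to 15.
Tokens removed: 74 - 15 = 59
Verification: 15 XOR 15 = 0

59


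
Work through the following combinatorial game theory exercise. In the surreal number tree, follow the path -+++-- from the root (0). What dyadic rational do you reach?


Sign expansion: -+++--
Rule: track bounds (lo, hi), initially (-inf, +inf). On '+', the current value becomes lo and we move to the simplest number in (value, hi): value + 1 if hi = +inf, otherwise the midpoint (value + hi)/2. On '-', the current value becomes hi and we move to value - 1 if lo = -inf, otherwise the midpoint (lo + value)/2.
Start at 0.
Step 1: sign = -, move left. Bounds: (-inf, 0). Value = -1
Step 2: sign = +, move right. Bounds: (-1, 0). Value = -1/2
Step 3: sign = +, move right. Bounds: (-1/2, 0). Value = -1/4
Step 4: sign = +, move right. Bounds: (-1/4, 0). Value = -1/8
Step 5: sign = -, move left. Bounds: (-1/4, -1/8). Value = -3/16
Step 6: sign = -, move left. Bounds: (-1/4, -3/16). Value = -7/32
The surreal number with sign expansion -+++-- is -7/32.

-7/32


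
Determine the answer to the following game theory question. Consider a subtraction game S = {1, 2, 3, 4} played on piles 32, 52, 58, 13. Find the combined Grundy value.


Subtraction set: {1, 2, 3, 4}
For this subtraction set, G(n) = n mod 5 (period = max + 1 = 5).
Pile 1 (size 32): G(32) = 32 mod 5 = 2
Pile 2 (size 52): G(52) = 52 mod 5 = 2
Pile 3 (size 58): G(58) = 58 mod 5 = 3
Pile 4 (size 13): G(13) = 13 mod 5 = 3
Total Grundy value = XOR of all: 2 XOR 2 XOR 3 XOR 3 = 0

0


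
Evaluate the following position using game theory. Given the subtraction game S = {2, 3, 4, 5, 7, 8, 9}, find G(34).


The subtraction set is S = {2, 3, 4, 5, 7, 8, 9}.
G(k) = mex{ G(k - s) : s in S, s <= k }. We compute iteratively: G(0) = 0.
G(1) = mex({}) = 0
G(2) = mex({0}) = 1
G(3) = mex({0}) = 1
G(4) = mex({0, 1}) = 2
G(5) = mex({0, 1}) = 2
G(6) = mex({0, 1, 2}) = 3
G(7) = mex({0, 1, 2}) = 3
G(8) = mex({0, 1, 2, 3}) = 4
G(9) = mex({0, 1, 2, 3}) = 4
G(10) = mex({0, 1, 2, 3, 4}) = 5
G(11) = mex({1, 2, 3, 4}) = 0
G(12) = mex({1, 2, 3, 4, 5}) = 0
G(13) = mex({0, 2, 3, 4, 5}) = 1
G(14) = mex({0, 2, 3, 4, 5}) = 1
G(15) = mex({0, 1, 3, 4, 5}) = 2
G(16) = mex({0, 1, 3, 4}) = 2
G(17) = mex({0, 1, 2, 4, 5}) = 3
G(18) = mex({0, 1, 2, 4, 5}) = 3
G(19) = mex({0, 1, 2, 3, 5}) = 4
Observe that G(11)..G(19) = 0, 0, 1, 1, 2, 2, 3, 3, 4 repeats G(0)..G(8) = 0, 0, 1, 1, 2, 2, 3, 3, 4.
For k >= max(S) = 9, G(k) is determined by the previous 9 values G(k-9)..G(k-1); a window of 9 consecutive values has recurred shifted by 11, so by induction G(k + 11) = G(k) for all k >= 0: the sequence is periodic from the start with period 11.
One period: G(0..10) = 0, 0, 1, 1, 2, 2, 3, 3, 4, 4, 5.
34 mod 11 = 1, so G(34) = G(1) = 0.

0


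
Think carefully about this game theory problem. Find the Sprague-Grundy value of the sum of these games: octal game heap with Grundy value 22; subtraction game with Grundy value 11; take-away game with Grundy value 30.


By the Sprague-Grundy theorem, the Grundy value of a sum of games is the XOR of individual Grundy values.
octal game heap: Grundy value = 22. Running XOR: 0 XOR 22 = 22
subtraction game: Grundy value = 11. Running XOR: 22 XOR 11 = 29
take-away game: Grundy value = 30. Running XOR: 29 XOR 30 = 3
The combined Grundy value is 3.

3


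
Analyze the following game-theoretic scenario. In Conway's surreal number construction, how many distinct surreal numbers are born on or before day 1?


Day 0: {|} = 0 is born. Count = 1.
Day n: the number of surreal numbers born by day n is 2^(n+1) - 1.
By day 0: 2^1 - 1 = 1
By day 1: 2^2 - 1 = 3
By day 1: 3 surreal numbers.

3


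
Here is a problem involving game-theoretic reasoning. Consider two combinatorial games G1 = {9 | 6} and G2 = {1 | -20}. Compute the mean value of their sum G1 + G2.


G1 = {9 | 6}, G2 = {1 | -20}
Each is a switch {a | b} with numbers a > b; its mean value is (a + b)/2, and mean value is additive over game sums: m(G1 + G2) = m(G1) + m(G2).
Mean of G1 = (9 + (6))/2 = 15/2 = 15/2
Mean of G2 = (1 + (-20))/2 = -19/2 = -19/2
Mean of G1 + G2 = 15/2 + -19/2 = -2

-2


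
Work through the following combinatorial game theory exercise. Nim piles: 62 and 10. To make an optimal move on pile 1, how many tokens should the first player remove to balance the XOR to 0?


Piles: 62 and 10
Current XOR: 62 XOR 10 = 52 (non-zero, so this is an N-position).
To make the XOR zero, we need to find a move that balances the piles.
For pile 1 (size 62): target = 62 XOR 52 = 10
We reduce pile 1 from 62 to 10.
Tokens removed: 62 - 10 = 52
Verification: 10 XOR 10 = 0

52


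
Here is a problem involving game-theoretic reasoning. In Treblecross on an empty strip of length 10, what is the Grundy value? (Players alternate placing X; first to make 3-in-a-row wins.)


Treblecross: place X on empty cells; 3-in-a-row wins.
Playing within two cells of an existing X lets the opponent win at once, so sensible play treats the cells i-2..i+2 around each X as dead. The player left with no safe cell loses, so this is a normal-play take-away game on strips of safe cells.
Placing X at cell i (0-indexed) of a strip of k safe cells leaves independent strips of sizes max(0, i-2) and max(0, k-i-3). Hence G(k) = mex{ G(max(0,i-2)) XOR G(max(0,k-i-3)) : 0 <= i < k }, with G(0) = 0.
G(1): splits (0,0):0^0=0 -> mex({0}) = 1
G(2): splits (0,0):0^0=0 -> mex({0}) = 1
G(3): splits (0,0):0^0=0 -> mex({0}) = 1
G(4): splits (0,1):0^1=1 (0,0):0^0=0 -> mex({0, 1}) = 2
G(5): splits (0,2):0^1=1 (0,1):0^1=1 (0,0):0^0=0 -> mex({0, 1}) = 2
G(6) = mex({1}) = 0
G(7) = mex({0, 1, 2}) = 3
G(8) = mex({0, 1, 2}) = 3
G(9) = mex({0, 2}) = 1
G(10) = mex({0, 2, 3}) = 1
Therefore G(10) = 1.

1


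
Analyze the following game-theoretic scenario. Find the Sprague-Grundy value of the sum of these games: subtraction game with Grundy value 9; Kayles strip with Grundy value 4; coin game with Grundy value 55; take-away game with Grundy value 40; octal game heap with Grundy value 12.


By the Sprague-Grundy theorem, the Grundy value of a sum of games is the XOR of individual Grundy values.
subtraction game: Grundy value = 9. Running XOR: 0 XOR 9 = 9
Kayles strip: Grundy value = 4. Running XOR: 9 XOR 4 = 13
coin game: Grundy value = 55. Running XOR: 13 XOR 55 = 58
take-away game: Grundy value = 40. Running XOR: 58 XOR 40 = 18
octal game heap: Grundy value = 12. Running XOR: 18 XOR 12 = 30
The combined Grundy value is 30.

30


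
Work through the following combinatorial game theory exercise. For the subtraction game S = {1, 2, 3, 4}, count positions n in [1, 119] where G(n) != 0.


Subtraction set S = {1, 2, 3, 4}, so G(n) = n mod 5.
G(n) = 0 when n is a multiple of 5.
Multiples of 5 in [1, 119]: 23
N-positions (nonzero Grundy) = 119 - 23 = 96

96


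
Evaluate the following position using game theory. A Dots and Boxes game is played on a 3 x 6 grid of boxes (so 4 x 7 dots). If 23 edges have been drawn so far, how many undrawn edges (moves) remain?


Grid: 3 x 6 boxes, i.e. 4 rows and 7 columns of dots.
Horizontal edges: (rows + 1) * cols = 4 * 6 = 24
Vertical edges: rows * (cols + 1) = 3 * 7 = 21
Total edges: 24 + 21 = 45
Edges drawn: 23
Remaining: 45 - 23 = 22

22


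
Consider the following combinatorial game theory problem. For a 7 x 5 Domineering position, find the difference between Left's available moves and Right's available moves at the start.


Board is 7 x 5 (rows x cols).
Left (vertical) placements: (rows-1) * cols = 6 * 5 = 30
Right (horizontal) placements: rows * (cols-1) = 7 * 4 = 28
Advantage = Left - Right = 30 - 28 = 2

2


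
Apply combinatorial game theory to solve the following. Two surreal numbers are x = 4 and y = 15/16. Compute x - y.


x = 4, y = 15/16
Converting to common denominator: 16
x = 64/16, y = 15/16
x - y = 4 - 15/16 = 49/16

49/16


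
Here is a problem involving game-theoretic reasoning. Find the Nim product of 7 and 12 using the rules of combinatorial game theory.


Nim multiplication is bilinear over XOR: (u XOR v) * w = (u*w) XOR (v*w).
So we split each operand into its bit components and XOR the pairwise Nim products.
7 = 1 + 2 + 4 (as XOR of powers of 2).
12 = 4 + 8 (as XOR of powers of 2).
Using the standard Nim-product table on single bits:
  2*2 = 3,   2*4 = 8,   2*8 = 12,
  4*4 = 6,   4*8 = 11,  8*8 = 13,
and  1*x = x (identity), k*l = l*k (commutative).
Pairwise Nim products:
  1 * 4 = 4
  1 * 8 = 8
  2 * 4 = 8
  2 * 8 = 12
  4 * 4 = 6
  4 * 8 = 11
XOR them: 4 XOR 8 XOR 8 XOR 12 XOR 6 XOR 11 = 5.
Result: 7 * 12 = 5 (in Nim).

5


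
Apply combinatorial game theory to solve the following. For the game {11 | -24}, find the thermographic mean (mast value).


Game = {11 | -24}, a switch {a | b} with numbers a > b.
Its thermograph has left wall a - t and right wall b + t, which meet at t = (a - b)/2, where both equal (a + b)/2. So the mast (mean value) is at (a + b)/2.
Mean = (11 + (-24))/2 = -13/2 = -13/2

-13/2


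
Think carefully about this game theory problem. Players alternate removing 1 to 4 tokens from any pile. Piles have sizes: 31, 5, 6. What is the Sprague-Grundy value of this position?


Subtraction set: {1, 2, 3, 4}
For this subtraction set, G(n) = n mod 5 (period = max + 1 = 5).
Pile 1 (size 31): G(31) = 31 mod 5 = 1
Pile 2 (size 5): G(5) = 5 mod 5 = 0
Pile 3 (size 6): G(6) = 6 mod 5 = 1
Total Grundy value = XOR of all: 1 XOR 0 XOR 1 = 0

0


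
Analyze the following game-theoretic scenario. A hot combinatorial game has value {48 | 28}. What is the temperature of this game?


The game is {48 | 28}, a switch {a | b} with numbers a > b.
Cooling {a | b} by t gives {a - t | b + t}, which stops being hot when a - t = b + t, i.e. at t = (a - b)/2. So the temperature of a switch is (a - b)/2.
Temperature = (Left option - Right option) / 2
= (48 - (28)) / 2
= 20 / 2
= 10

10


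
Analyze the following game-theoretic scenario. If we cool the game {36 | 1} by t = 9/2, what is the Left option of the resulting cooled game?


Original game: {36 | 1} (a switch {a | b} with a > b).
Cooling by t (for t below the temperature (a - b)/2 = 35/2) taxes each move by t: {a | b} cooled by t is {a - t | b + t}.
Cooling amount: t = 9/2
Cooled Left option: 36 - 9/2 = 63/2
Cooled Right option: 1 + 9/2 = 11/2
Cooled game: {63/2 | 11/2}
Left option = 63/2

63/2


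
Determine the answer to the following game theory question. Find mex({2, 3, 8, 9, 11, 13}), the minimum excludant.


Set = {2, 3, 8, 9, 11, 13}
0 is NOT in the set. This is the mex.
mex = 0

0


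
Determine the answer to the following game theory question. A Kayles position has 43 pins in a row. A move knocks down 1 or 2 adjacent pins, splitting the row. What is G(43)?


Kayles: a move removes 1 or 2 adjacent pins from a contiguous row.
Removing pins from a row of k leaves two independent rows (a, b) with a + b = k - 1 (one pin) or a + b = k - 2 (two pins); an end removal gives a = 0.
By Sprague-Grundy, G(k) = mex{ G(a) XOR G(b) } over all these splits. G(0) = 0.
G(1): splits (0,0):0^0=0 -> mex({0}) = 1
G(2): splits (0,1):0^1=1 (0,0):0^0=0 -> mex({0, 1}) = 2
G(3): splits (0,2):0^2=2 (1,1):1^1=0 (0,1):0^1=1 -> mex({0, 1, 2}) = 3
G(4): splits (0,3):0^3=3 (1,2):1^2=3 (0,2):0^2=2 (1,1):1^1=0 -> mex({0, 2, 3}) = 1
G(5): splits (0,4):0^1=1 (1,3):1^3=2 (2,2):2^2=0 (0,3):0^3=3 (1,2):1^2=3 -> mex({0, 1, 2, 3}) = 4
G(6) = mex({0, 1, 2, 4}) = 3
G(7) = mex({0, 1, 3, 4, 5}) = 2
G(8) = mex({0, 2, 3, 5, 6}) = 1
G(9) = mex({0, 1, 2, 3, 6, 7}) = 4
G(10) = mex({0, 1, 3, 4, 5, 7}) = 2
G(11) = mex({0, 1, 2, 3, 4, 5}) = 6
G(12) = mex({0, 1, 2, 3, 5, 6, 7}) = 4
G(13) = mex({0, 2, 3, 4, 6, 7}) = 1
G(14) = mex({0, 1, 4, 5, 6, 7}) = 2
G(15) = mex({0, 1, 2, 3, 4, 5, 6}) = 7
G(16) = mex({0, 2, 3, 5, 6, 7}) = 1
G(17) = mex({0, 1, 2, 3, 5, 6, 7}) = 4
G(18) = mex({0, 1, 2, 4, 5, 6}) = 3
G(19) = mex({0, 1, 3, 4, 5, 7}) = 2
G(20) = mex({0, 2, 3, 4, 5, 6, 7}) = 1
G(21) = mex({0, 1, 2, 3, 5, 6, 7}) = 4
G(22) = mex({0, 1, 2, 3, 4, 5, 7}) = 6
G(23) = mex({0, 1, 2, 3, 4, 5, 6}) = 7
G(24) = mex({0, 1, 2, 3, 5, 6, 7}) = 4
G(25) = mex({0, 2, 3, 4, 6, 7}) = 1
G(26) = mex({0, 1, 3, 4, 5, 6, 7}) = 2
G(27) = mex({0, 1, 2, 3, 4, 5, 6, 7}) = 8
G(28) = mex({0, 1, 2, 3, 4, 6, 7, 8}) = 5
G(29) = mex({0, 1, 2, 3, 5, 6, 7, 8, 9}) = 4
G(30) = mex({0, 1, 2, 3, 4, 5, 6, 9, 10}) = 7
G(31) = mex({0, 1, 3, 4, 5, 7, 10, 11}) = 2
G(32) = mex({0, 2, 3, 4, 5, 6, 7, 9, 11}) = 1
G(33) = mex({0, 1, 2, 3, 4, 5, 6, 7, 9, 12}) = 8
G(34) = mex({0, 1, 2, 3, 4, 5, 7, 8, 11, 12}) = 6
G(35) = mex({0, 1, 2, 3, 4, 5, 6, 8, 9, 10, 11}) = 7
G(36) = mex({0, 1, 2, 3, 5, 6, 7, 9, 10}) = 4
G(37) = mex({0, 2, 3, 4, 6, 7, 9, 10, 11, 12}) = 1
G(38) = mex({0, 1, 3, 4, 5, 6, 7, 9, 10, 11, 12}) = 2
G(39) = mex({0, 1, 2, 4, 5, 6, 7, 9, 10, 12, 14}) = 3
G(40) = mex({0, 2, 3, 4, 6, 7, 11, 12, 14}) = 1
G(41) = mex({0, 1, 2, 3, 5, 6, 7, 9, 10, 11, 12}) = 4
G(42) = mex({0, 1, 2, 3, 4, 5, 6, 9, 10}) = 7
G(43) = mex({0, 1, 3, 4, 5, 7, 9, 10, 12, 15}) = 2
Therefore G(43) = 2.

2


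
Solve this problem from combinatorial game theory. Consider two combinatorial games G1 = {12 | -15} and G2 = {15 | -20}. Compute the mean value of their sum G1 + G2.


G1 = {12 | -15}, G2 = {15 | -20}
Each is a switch {a | b} with numbers a > b; its mean value is (a + b)/2, and mean value is additive over game sums: m(G1 + G2) = m(G1) + m(G2).
Mean of G1 = (12 + (-15))/2 = -3/2 = -3/2
Mean of G2 = (15 + (-20))/2 = -5/2 = -5/2
Mean of G1 + G2 = -3/2 + -5/2 = -4

-4


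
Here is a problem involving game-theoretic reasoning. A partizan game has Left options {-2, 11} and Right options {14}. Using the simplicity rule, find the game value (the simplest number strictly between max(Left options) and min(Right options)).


Left options: {-2, 11}, max = 11
Right options: {14}, min = 14
All options are numbers and max(Left) < min(Right), so by the simplicity theorem the value is the simplest (earliest-born) number strictly between 11 and 14.
Integers 12 through 13 all lie strictly between 11 and 14.
Among integers, the simplest (lowest birthday = smallest |n|; 0 is born on day 0, +-n on day n) is 12.
No non-integer in the interval can be simpler: if x is a non-integer in the interval, then floor(x) or ceil(x) also lies in the interval (the interval contains an integer), and both are proper prefixes of x's sign expansion, i.e. born earlier. So the game value is 12.
Game value = 12

12
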